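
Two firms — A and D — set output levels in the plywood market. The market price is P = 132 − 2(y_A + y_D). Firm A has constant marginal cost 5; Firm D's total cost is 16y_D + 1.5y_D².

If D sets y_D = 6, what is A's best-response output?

28.75

Firm A's profit: π = y_A(132 − 2(y_A + y_D)) − 5y_A.
∂π/∂y_A = 127 − 4y_A − 2y_D = 0, so y_A = 31.75 − 0.5y_D.
At y_D = 6: y_A = 31.75 − 0.5·6 = 28.75.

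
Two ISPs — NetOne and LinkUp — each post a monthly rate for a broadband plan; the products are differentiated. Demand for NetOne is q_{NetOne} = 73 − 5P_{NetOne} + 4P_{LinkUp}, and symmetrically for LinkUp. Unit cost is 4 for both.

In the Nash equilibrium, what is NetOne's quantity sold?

NetOne's profit: π = (P_{NetOne} − 4)(73 − 5P_{NetOne} + 4P_{LinkUp}).
∂π/∂P_{NetOne} = 93 − 10P_{NetOne} + 4P_{LinkUp} = 0 ⇒ P_{NetOne} = 9.3 + 0.4P_{LinkUp}.
The game is symmetric, so in equilibrium P_{LinkUp} = P_{NetOne}: the reaction function gives 0.6P_{NetOne} = 9.3, hence P_{NetOne} = 15.5.
q_{NetOne} = 73 − 5·15.5 + 4·15.5 = 57.5.

57.5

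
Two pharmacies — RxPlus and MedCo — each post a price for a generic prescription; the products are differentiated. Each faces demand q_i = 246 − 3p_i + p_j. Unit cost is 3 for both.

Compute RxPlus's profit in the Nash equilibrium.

RxPlus's profit: π = (p_{RxPlus} − 3)(246 − 3p_{RxPlus} + p_{MedCo}).
∂π/∂p_{RxPlus} = 255 − 6p_{RxPlus} + p_{MedCo} = 0 ⇒ p_{RxPlus} = 42.5 + (1/6)p_{MedCo}.
Setting p_{RxPlus} = p_{MedCo} in the reaction function: p_{RxPlus} = 42.5 + (1/6)p_{RxPlus}, so p_{RxPlus} = 42.5 / (5/6) = 51.
q_{RxPlus} = 246 − 3·51 + 51 = 144.
Profit = (51 − 3)·144 = 6912.

6912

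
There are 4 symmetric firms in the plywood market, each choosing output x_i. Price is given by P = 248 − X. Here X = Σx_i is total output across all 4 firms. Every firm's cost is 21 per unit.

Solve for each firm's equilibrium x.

A representative firm's profit is π_i = x_i(248 − X) − 21x_i, with X = x_i + Σ_{j≠i} x_j.
First-order condition: 227 − 2x_i − Σ_{j≠i} x_j = 0.
Imposing symmetry (x_j = x for all j) turns Σ_{j≠i} x_j into 3x, so 227 = 5x and x = 45.4.

45.4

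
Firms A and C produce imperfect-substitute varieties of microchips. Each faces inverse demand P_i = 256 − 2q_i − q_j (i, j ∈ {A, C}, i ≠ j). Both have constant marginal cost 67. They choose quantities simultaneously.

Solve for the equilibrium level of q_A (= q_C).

37.8

Firm A's profit: π = q_A(256 − 2q_A − q_C) − 67q_A.
∂π/∂q_A = 189 − 4q_A − q_C = 0 ⇒ q_A = 47.25 − 0.25q_C.
The game is symmetric, so in equilibrium q_C = q_A: the reaction function gives 1.25q_A = 47.25, hence q_A = 37.8.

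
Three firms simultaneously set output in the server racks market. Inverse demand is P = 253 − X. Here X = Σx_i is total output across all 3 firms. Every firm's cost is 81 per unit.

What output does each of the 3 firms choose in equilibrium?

43

A representative firm's profit is π_i = x_i(253 − X) − 81x_i, with X = x_i + Σ_{j≠i} x_j.
First-order condition: 172 − 2x_i − Σ_{j≠i} x_j = 0.
Imposing symmetry (x_j = x for all j) turns Σ_{j≠i} x_j into 2x, so 172 = 4x and x = 43.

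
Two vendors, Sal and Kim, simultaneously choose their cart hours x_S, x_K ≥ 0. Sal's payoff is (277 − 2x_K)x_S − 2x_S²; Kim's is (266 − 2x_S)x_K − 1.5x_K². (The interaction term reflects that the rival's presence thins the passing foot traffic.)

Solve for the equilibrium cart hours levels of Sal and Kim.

Expanding Sal's payoff: 277x_S − 2x_Kx_S − 2x_S².
∂π/∂x_S = 277 − 2x_K − 4x_S = 0, so x_S = 69.25 − 0.5x_K.
Likewise for Kim: x_K = 266/3 − (2/3)x_S.
Solving the two reaction functions simultaneously: (1 − (−0.5)(−2/3))x_S = 69.25 − 0.5·(266/3), so (2/3)x_S = 299/12 and x_S = 37.375.
Then x_K = 266/3 − (2/3)·37.375 = 63.75.

37.375, 63.75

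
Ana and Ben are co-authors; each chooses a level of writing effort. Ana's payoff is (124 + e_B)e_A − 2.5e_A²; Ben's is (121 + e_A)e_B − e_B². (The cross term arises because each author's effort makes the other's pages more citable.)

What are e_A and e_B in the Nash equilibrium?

41, 81

Expanding Ana's payoff: 124e_A + e_Be_A − 2.5e_A².
∂π/∂e_A = 124 + e_B − 5e_A = 0, so e_A = 24.8 + 0.2e_B.
Likewise for Ben: e_B = 60.5 + 0.5e_A.
Substituting the second reaction function into the first: e_A = 24.8 + 0.2(60.5 + 0.5e_A), which gives 0.9e_A = 36.9 ⇒ e_A = 41.
Then e_B = 60.5 + 0.5·41 = 81.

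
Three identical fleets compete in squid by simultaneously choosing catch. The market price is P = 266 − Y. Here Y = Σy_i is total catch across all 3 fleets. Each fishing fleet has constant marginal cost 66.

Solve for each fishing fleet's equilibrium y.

A representative fishing fleet's profit is π_i = y_i(266 − Y) − 66y_i, with Y = y_i + Σ_{j≠i} y_j.
First-order condition: 200 − 2y_i − Σ_{j≠i} y_j = 0.
With identical fishing fleets, set every y_j = y: then 200 − 2y − 2y = 0, i.e. y = 200/4 = 50.

50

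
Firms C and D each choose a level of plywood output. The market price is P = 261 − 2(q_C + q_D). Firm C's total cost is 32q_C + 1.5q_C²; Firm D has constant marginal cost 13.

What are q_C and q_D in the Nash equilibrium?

Firm C's profit: π = q_C(261 − 2(q_C + q_D)) − 32q_C − 1.5q_C².
∂π/∂q_C = 229 − 7q_C − 2q_D = 0, so q_C = 229/7 − (2/7)q_D.
For D: ∂π/∂q_D = 248 − 4q_D − 2q_C = 0 ⇒ q_D = 62 − 0.5q_C.
Substituting the second reaction function into the first: q_C = 229/7 − (2/7)(62 − 0.5q_C), which gives (6/7)q_C = 15 ⇒ q_C = 17.5.
Then q_D = 62 − 0.5·17.5 = 53.25.

17.5, 53.25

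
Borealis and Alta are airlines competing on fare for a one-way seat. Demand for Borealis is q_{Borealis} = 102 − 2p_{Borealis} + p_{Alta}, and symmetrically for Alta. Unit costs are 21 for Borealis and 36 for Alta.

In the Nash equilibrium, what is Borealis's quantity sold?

58

Borealis's profit: π = (p_{Borealis} − 21)(102 − 2p_{Borealis} + p_{Alta}).
∂π/∂p_{Borealis} = 144 − 4p_{Borealis} + p_{Alta} = 0 ⇒ p_{Borealis} = 36 + 0.25p_{Alta}.
Similarly p_{Alta} = 43.5 + 0.25p_{Borealis}.
Plugging p_{Alta} into Borealis's best response: p_{Borealis} = 36 + 0.25(43.5 + 0.25p_{Borealis}) ⇒ 0.9375p_{Borealis} = 46.875, so p_{Borealis} = 50.
Then p_{Alta} = 43.5 + 0.25·50 = 56.
q_{Borealis} = 102 − 2·50 + 56 = 58.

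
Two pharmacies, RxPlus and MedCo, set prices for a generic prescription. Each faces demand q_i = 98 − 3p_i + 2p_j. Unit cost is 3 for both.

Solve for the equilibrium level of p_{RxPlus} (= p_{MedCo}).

RxPlus's profit: π = (p_{RxPlus} − 3)(98 − 3p_{RxPlus} + 2p_{MedCo}).
∂π/∂p_{RxPlus} = 107 − 6p_{RxPlus} + 2p_{MedCo} = 0 ⇒ p_{RxPlus} = 107/6 + (1/3)p_{MedCo}.
Setting p_{RxPlus} = p_{MedCo} in the reaction function: p_{RxPlus} = 107/6 + (1/3)p_{RxPlus}, so p_{RxPlus} = (107/6) / (2/3) = 26.75.

26.75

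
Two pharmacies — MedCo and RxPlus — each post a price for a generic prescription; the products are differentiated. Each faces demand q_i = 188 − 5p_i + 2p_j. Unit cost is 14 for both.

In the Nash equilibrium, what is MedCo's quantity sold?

MedCo's profit: π = (p_{MedCo} − 14)(188 − 5p_{MedCo} + 2p_{RxPlus}).
∂π/∂p_{MedCo} = 258 − 10p_{MedCo} + 2p_{RxPlus} = 0 ⇒ p_{MedCo} = 25.8 + 0.2p_{RxPlus}.
Setting p_{MedCo} = p_{RxPlus} in the reaction function: p_{MedCo} = 25.8 + 0.2p_{MedCo}, so p_{MedCo} = 25.8 / 0.8 = 32.25.
q_{MedCo} = 188 − 5·32.25 + 2·32.25 = 91.25.

91.25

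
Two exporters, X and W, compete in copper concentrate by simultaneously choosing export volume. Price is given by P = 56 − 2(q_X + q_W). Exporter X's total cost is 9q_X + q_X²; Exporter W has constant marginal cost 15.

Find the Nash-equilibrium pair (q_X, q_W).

5.3, 7.6

Exporter X's profit: π = q_X(56 − 2(q_X + q_W)) − 9q_X − q_X².
∂π/∂q_X = 47 − 6q_X − 2q_W = 0, so q_X = 47/6 − (1/3)q_W.
For W: ∂π/∂q_W = 41 − 4q_W − 2q_X = 0 ⇒ q_W = 10.25 − 0.5q_X.
Substituting the second reaction function into the first: q_X = 47/6 − (1/3)(10.25 − 0.5q_X), which gives (5/6)q_X = 53/12 ⇒ q_X = 5.3.
Then q_W = 10.25 − 0.5·5.3 = 7.6.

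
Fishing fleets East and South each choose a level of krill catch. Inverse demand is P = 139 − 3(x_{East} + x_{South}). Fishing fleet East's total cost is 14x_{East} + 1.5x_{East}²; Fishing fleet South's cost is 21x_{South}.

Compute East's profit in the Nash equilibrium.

Fishing fleet East's profit: π = x_{East}(139 − 3(x_{East} + x_{South})) − 14x_{East} − 1.5x_{East}².
∂π/∂x_{East} = 125 − 9x_{East} − 3x_{South} = 0, so x_{East} = 125/9 − (1/3)x_{South}.
For South: ∂π/∂x_{South} = 118 − 6x_{South} − 3x_{East} = 0 ⇒ x_{South} = 59/3 − 0.5x_{East}.
Solving the two reaction functions simultaneously: (1 − (−1/3)(−0.5))x_{East} = 125/9 − (1/3)·(59/3), so (5/6)x_{East} = 22/3 and x_{East} = 8.8.
Then x_{South} = 59/3 − 0.5·8.8 = 229/15.
Price P = 139 − 3·(361/15) = 66.8.
East's profit: (66.8 − 14)·8.8 − 1.5(8.8)² = 348.48.

348.48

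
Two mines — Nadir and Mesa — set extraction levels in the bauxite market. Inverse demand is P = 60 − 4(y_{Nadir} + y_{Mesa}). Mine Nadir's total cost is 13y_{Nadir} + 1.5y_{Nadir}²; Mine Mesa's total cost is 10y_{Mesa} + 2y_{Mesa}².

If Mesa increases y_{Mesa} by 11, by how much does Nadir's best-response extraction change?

-4

Mine Nadir's profit: π = y_{Nadir}(60 − 4(y_{Nadir} + y_{Mesa})) − 13y_{Nadir} − 1.5y_{Nadir}².
∂π/∂y_{Nadir} = 47 − 11y_{Nadir} − 4y_{Mesa} = 0, so y_{Nadir} = 47/11 − (4/11)y_{Mesa}.
The reaction-function slope is −4/11, so an 11-unit rise in y_{Mesa} moves y_{Nadir} by −4/11 × 11 = −4. Nadir's best response falls — the actions are strategic substitutes.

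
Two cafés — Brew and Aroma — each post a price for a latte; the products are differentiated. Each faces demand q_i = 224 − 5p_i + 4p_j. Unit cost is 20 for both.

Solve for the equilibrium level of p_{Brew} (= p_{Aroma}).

54

Brew's profit: π = (p_{Brew} − 20)(224 − 5p_{Brew} + 4p_{Aroma}).
∂π/∂p_{Brew} = 324 − 10p_{Brew} + 4p_{Aroma} = 0 ⇒ p_{Brew} = 32.4 + 0.4p_{Aroma}.
Setting p_{Brew} = p_{Aroma} in the reaction function: p_{Brew} = 32.4 + 0.4p_{Brew}, so p_{Brew} = 32.4 / 0.6 = 54.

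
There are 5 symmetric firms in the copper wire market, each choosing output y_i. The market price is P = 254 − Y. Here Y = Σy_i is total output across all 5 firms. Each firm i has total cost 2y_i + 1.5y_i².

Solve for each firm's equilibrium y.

28

A representative firm's profit is π_i = y_i(254 − Y) − 2y_i − 1.5y_i², with Y = y_i + Σ_{j≠i} y_j.
First-order condition: 252 − 5y_i − Σ_{j≠i} y_j = 0.
Imposing symmetry (y_j = y for all j) turns Σ_{j≠i} y_j into 4y, so 252 = 9y and y = 28.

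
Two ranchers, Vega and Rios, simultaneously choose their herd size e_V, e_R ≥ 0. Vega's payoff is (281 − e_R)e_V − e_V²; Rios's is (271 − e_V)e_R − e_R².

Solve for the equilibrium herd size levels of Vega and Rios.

97, 87

Expanding Vega's payoff: 281e_V − e_Re_V − e_V².
∂π/∂e_V = 281 − e_R − 2e_V = 0, so e_V = 140.5 − 0.5e_R.
Likewise for Rios: e_R = 135.5 − 0.5e_V.
Plugging e_R into Vega's best response: e_V = 140.5 − 0.5(135.5 − 0.5e_V) ⇒ 0.75e_V = 72.75, so e_V = 97.
Then e_R = 135.5 − 0.5·97 = 87.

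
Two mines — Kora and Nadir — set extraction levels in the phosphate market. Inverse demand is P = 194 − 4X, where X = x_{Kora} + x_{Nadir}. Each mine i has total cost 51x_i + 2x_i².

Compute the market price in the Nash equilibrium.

Mine Kora's profit: π = x_{Kora}(194 − 4(x_{Kora} + x_{Nadir})) − 51x_{Kora} − 2x_{Kora}².
∂π/∂x_{Kora} = 143 − 12x_{Kora} − 4x_{Nadir} = 0, so x_{Kora} = 143/12 − (1/3)x_{Nadir}.
By symmetry x_{Nadir} = x_{Kora}; substituting into the reaction function, (4/3)x_{Kora} = 143/12 and x_{Kora} = 8.9375.
Equilibrium price: P = 194 − 4·17.875 = 122.5.

122.5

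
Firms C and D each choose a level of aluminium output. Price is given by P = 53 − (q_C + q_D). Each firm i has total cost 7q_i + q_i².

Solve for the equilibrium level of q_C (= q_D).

Firm C's profit: π = q_C(53 − (q_C + q_D)) − 7q_C − q_C².
∂π/∂q_C = 46 − 4q_C − q_D = 0, so q_C = 11.5 − 0.25q_D.
The game is symmetric, so in equilibrium q_D = q_C: the reaction function gives 1.25q_C = 11.5, hence q_C = 9.2.

9.2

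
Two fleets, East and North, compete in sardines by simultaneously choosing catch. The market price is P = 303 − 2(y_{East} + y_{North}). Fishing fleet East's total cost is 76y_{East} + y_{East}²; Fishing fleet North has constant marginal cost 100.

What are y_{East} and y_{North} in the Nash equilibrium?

Fishing fleet East's profit: π = y_{East}(303 − 2(y_{East} + y_{North})) − 76y_{East} − y_{East}².
∂π/∂y_{East} = 227 − 6y_{East} − 2y_{North} = 0, so y_{East} = 227/6 − (1/3)y_{North}.
For North: ∂π/∂y_{North} = 203 − 4y_{North} − 2y_{East} = 0 ⇒ y_{North} = 50.75 − 0.5y_{East}.
Plugging y_{North} into East's best response: y_{East} = 227/6 − (1/3)(50.75 − 0.5y_{East}) ⇒ (5/6)y_{East} = 251/12, so y_{East} = 25.1.
Then y_{North} = 50.75 − 0.5·25.1 = 38.2.

25.1, 38.2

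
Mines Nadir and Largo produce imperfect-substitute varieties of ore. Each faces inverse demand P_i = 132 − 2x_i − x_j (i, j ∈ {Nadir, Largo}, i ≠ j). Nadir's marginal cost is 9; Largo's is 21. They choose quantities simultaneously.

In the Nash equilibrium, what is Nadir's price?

59.8

Mine Nadir's profit: π = x_{Nadir}(132 − 2x_{Nadir} − x_{Largo}) − 9x_{Nadir}.
∂π/∂x_{Nadir} = 123 − 4x_{Nadir} − x_{Largo} = 0 ⇒ x_{Nadir} = 30.75 − 0.25x_{Largo}.
Similarly x_{Largo} = 27.75 − 0.25x_{Nadir}.
Plugging x_{Largo} into Nadir's best response: x_{Nadir} = 30.75 − 0.25(27.75 − 0.25x_{Nadir}) ⇒ 0.9375x_{Nadir} = 23.8125, so x_{Nadir} = 25.4.
Then x_{Largo} = 27.75 − 0.25·25.4 = 21.4.
P_{Nadir} = 132 − 2·25.4 − 21.4 = 59.8.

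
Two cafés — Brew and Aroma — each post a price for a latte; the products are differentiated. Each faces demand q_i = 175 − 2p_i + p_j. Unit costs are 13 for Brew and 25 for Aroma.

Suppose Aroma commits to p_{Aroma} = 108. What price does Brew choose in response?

Brew's profit: π = (p_{Brew} − 13)(175 − 2p_{Brew} + p_{Aroma}).
∂π/∂p_{Brew} = 201 − 4p_{Brew} + p_{Aroma} = 0 ⇒ p_{Brew} = 50.25 + 0.25p_{Aroma}.
At p_{Aroma} = 108: p_{Brew} = 50.25 + 0.25·108 = 77.25.

77.25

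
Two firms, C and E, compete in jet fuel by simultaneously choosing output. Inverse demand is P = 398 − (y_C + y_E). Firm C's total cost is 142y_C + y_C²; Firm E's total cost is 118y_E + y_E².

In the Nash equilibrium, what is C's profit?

Firm C's profit: π = y_C(398 − (y_C + y_E)) − 142y_C − y_C².
∂π/∂y_C = 256 − 4y_C − y_E = 0, so y_C = 64 − 0.25y_E.
By the same steps for E: y_E = 70 − 0.25y_C.
Solving the two reaction functions simultaneously: (1 − (−0.25)(−0.25))y_C = 64 − 0.25·70, so 0.9375y_C = 46.5 and y_C = 49.6.
Then y_E = 70 − 0.25·49.6 = 57.6.
Price P = 398 − 107.2 = 290.8.
C's profit: (290.8 − 142)·49.6 − (49.6)² = 4920.32.

4920.32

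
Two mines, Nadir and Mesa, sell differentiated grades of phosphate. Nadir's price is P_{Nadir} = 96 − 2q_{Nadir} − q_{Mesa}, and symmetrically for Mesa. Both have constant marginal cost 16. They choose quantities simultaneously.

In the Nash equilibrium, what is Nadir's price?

Mine Nadir's profit: π = q_{Nadir}(96 − 2q_{Nadir} − q_{Mesa}) − 16q_{Nadir}.
∂π/∂q_{Nadir} = 80 − 4q_{Nadir} − q_{Mesa} = 0 ⇒ q_{Nadir} = 20 − 0.25q_{Mesa}.
The game is symmetric, so in equilibrium q_{Mesa} = q_{Nadir}: the reaction function gives 1.25q_{Nadir} = 20, hence q_{Nadir} = 16.
P_{Nadir} = 96 − 2·16 − 16 = 48.

48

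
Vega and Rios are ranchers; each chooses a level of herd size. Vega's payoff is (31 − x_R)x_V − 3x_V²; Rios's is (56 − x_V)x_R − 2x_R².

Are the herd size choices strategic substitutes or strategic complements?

Expanding Vega's payoff: 31x_V − x_Rx_V − 3x_V².
∂π/∂x_V = 31 − x_R − 6x_V = 0, so x_V = 31/6 − (1/6)x_R.
The best-response slope dx_V/dx_R = −1/6 < 0: the reaction function is downward-sloping, so the choices are strategic substitutes.

strategic substitutes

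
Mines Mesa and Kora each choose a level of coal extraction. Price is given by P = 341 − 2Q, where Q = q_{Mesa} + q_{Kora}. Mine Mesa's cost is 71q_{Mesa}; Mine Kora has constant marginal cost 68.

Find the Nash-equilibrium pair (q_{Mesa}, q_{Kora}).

Mine Mesa's profit: π = q_{Mesa}(341 − 2(q_{Mesa} + q_{Kora})) − 71q_{Mesa}.
∂π/∂q_{Mesa} = 270 − 4q_{Mesa} − 2q_{Kora} = 0, so q_{Mesa} = 67.5 − 0.5q_{Kora}.
By the same steps for Kora: q_{Kora} = 68.25 − 0.5q_{Mesa}.
Substituting the second reaction function into the first: q_{Mesa} = 67.5 − 0.5(68.25 − 0.5q_{Mesa}), which gives 0.75q_{Mesa} = 33.375 ⇒ q_{Mesa} = 44.5.
Then q_{Kora} = 68.25 − 0.5·44.5 = 46.

44.5, 46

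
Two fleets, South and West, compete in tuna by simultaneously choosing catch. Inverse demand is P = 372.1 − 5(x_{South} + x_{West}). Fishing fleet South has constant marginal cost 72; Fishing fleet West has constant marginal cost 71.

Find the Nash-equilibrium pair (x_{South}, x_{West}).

19.94, 20.14

Fishing fleet South's profit: π = x_{South}(372.1 − 5(x_{South} + x_{West})) − 72x_{South}.
∂π/∂x_{South} = 300.1 − 10x_{South} − 5x_{West} = 0, so x_{South} = 30.01 − 0.5x_{West}.
By the same steps for West: x_{West} = 30.11 − 0.5x_{South}.
Substituting the second reaction function into the first: x_{South} = 30.01 − 0.5(30.11 − 0.5x_{South}), which gives 0.75x_{South} = 14.955 ⇒ x_{South} = 19.94.
Then x_{West} = 30.11 − 0.5·19.94 = 20.14.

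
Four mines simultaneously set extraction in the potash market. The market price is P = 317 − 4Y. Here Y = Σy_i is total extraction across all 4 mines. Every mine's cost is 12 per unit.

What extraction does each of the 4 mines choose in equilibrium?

15.25

A representative mine's profit is π_i = y_i(317 − 4Y) − 12y_i, with Y = y_i + Σ_{j≠i} y_j.
First-order condition: 305 − 8y_i − 4Σ_{j≠i} y_j = 0.
With identical mines, set every y_j = y: then 305 − 8y − 12y = 0, i.e. y = 305/20 = 15.25.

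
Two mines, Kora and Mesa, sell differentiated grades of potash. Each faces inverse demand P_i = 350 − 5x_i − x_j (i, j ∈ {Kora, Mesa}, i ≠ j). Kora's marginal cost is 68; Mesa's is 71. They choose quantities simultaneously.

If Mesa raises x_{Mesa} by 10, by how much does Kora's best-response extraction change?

Mine Kora's profit: π = x_{Kora}(350 − 5x_{Kora} − x_{Mesa}) − 68x_{Kora}.
∂π/∂x_{Kora} = 282 − 10x_{Kora} − x_{Mesa} = 0 ⇒ x_{Kora} = 28.2 − 0.1x_{Mesa}.
The reaction-function slope is −0.1, so a 10-unit rise in x_{Mesa} moves x_{Kora} by −0.1 × 10 = −1. Kora's best response falls — the actions are strategic substitutes.

-1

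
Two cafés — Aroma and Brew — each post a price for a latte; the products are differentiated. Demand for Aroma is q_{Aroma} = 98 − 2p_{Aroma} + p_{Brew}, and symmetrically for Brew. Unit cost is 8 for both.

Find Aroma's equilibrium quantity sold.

Aroma's profit: π = (p_{Aroma} − 8)(98 − 2p_{Aroma} + p_{Brew}).
∂π/∂p_{Aroma} = 114 − 4p_{Aroma} + p_{Brew} = 0 ⇒ p_{Aroma} = 28.5 + 0.25p_{Brew}.
Setting p_{Aroma} = p_{Brew} in the reaction function: p_{Aroma} = 28.5 + 0.25p_{Aroma}, so p_{Aroma} = 28.5 / 0.75 = 38.
q_{Aroma} = 98 − 2·38 + 38 = 60.

60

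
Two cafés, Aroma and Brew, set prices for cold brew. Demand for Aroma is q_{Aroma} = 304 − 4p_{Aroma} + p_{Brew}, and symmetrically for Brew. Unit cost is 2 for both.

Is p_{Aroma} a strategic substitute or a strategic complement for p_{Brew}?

strategic complements

Aroma's profit: π = (p_{Aroma} − 2)(304 − 4p_{Aroma} + p_{Brew}).
∂π/∂p_{Aroma} = 312 − 8p_{Aroma} + p_{Brew} = 0 ⇒ p_{Aroma} = 39 + 0.125p_{Brew}.
The best-response slope dp_{Aroma}/dp_{Brew} = 0.125 > 0: the reaction function is upward-sloping, so the choices are strategic complements.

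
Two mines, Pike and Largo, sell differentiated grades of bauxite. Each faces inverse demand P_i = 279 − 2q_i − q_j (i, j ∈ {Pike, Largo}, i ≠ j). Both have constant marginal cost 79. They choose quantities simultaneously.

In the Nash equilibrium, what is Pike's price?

Mine Pike's profit: π = q_{Pike}(279 − 2q_{Pike} − q_{Largo}) − 79q_{Pike}.
∂π/∂q_{Pike} = 200 − 4q_{Pike} − q_{Largo} = 0 ⇒ q_{Pike} = 50 − 0.25q_{Largo}.
Setting q_{Pike} = q_{Largo} in the reaction function: q_{Pike} = 50 − 0.25q_{Pike}, so q_{Pike} = 50 / 1.25 = 40.
P_{Pike} = 279 − 2·40 − 40 = 159.

159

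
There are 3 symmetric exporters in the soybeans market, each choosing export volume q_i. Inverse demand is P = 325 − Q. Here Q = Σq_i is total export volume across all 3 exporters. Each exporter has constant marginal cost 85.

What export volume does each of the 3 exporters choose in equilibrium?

60

A representative exporter's profit is π_i = q_i(325 − Q) − 85q_i, with Q = q_i + Σ_{j≠i} q_j.
First-order condition: 240 − 2q_i − Σ_{j≠i} q_j = 0.
In a symmetric equilibrium every exporter chooses the same q, so Σ_{j≠i} q_j = 2q. The condition becomes 240 − 4q = 0, giving q = 240/4 = 60.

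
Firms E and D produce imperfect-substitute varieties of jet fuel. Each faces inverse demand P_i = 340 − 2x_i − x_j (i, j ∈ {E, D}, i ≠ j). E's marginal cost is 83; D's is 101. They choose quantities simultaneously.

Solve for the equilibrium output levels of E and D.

Firm E's profit: π = x_E(340 − 2x_E − x_D) − 83x_E.
∂π/∂x_E = 257 − 4x_E − x_D = 0 ⇒ x_E = 64.25 − 0.25x_D.
Similarly x_D = 59.75 − 0.25x_E.
Plugging x_D into E's best response: x_E = 64.25 − 0.25(59.75 − 0.25x_E) ⇒ 0.9375x_E = 49.3125, so x_E = 52.6.
Then x_D = 59.75 − 0.25·52.6 = 46.6.

52.6, 46.6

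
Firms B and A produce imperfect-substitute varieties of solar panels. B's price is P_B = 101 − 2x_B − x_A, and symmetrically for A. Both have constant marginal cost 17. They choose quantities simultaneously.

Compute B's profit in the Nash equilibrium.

564.48

Firm B's profit: π = x_B(101 − 2x_B − x_A) − 17x_B.
∂π/∂x_B = 84 − 4x_B − x_A = 0 ⇒ x_B = 21 − 0.25x_A.
The game is symmetric, so in equilibrium x_A = x_B: the reaction function gives 1.25x_B = 21, hence x_B = 16.8.
P_B = 101 − 2·16.8 − 16.8 = 50.6.
Profit = (50.6 − 17)·16.8 = 564.48.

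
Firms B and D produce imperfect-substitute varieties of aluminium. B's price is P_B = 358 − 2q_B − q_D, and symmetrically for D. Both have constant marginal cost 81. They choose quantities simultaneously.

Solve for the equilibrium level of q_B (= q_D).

55.4

Firm B's profit: π = q_B(358 − 2q_B − q_D) − 81q_B.
∂π/∂q_B = 277 − 4q_B − q_D = 0 ⇒ q_B = 69.25 − 0.25q_D.
By symmetry q_D = q_B; substituting into the reaction function, 1.25q_B = 69.25 and q_B = 55.4.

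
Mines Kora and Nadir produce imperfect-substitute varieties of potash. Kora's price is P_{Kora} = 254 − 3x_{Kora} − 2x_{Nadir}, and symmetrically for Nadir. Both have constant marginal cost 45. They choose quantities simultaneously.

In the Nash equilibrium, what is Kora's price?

Mine Kora's profit: π = x_{Kora}(254 − 3x_{Kora} − 2x_{Nadir}) − 45x_{Kora}.
∂π/∂x_{Kora} = 209 − 6x_{Kora} − 2x_{Nadir} = 0 ⇒ x_{Kora} = 209/6 − (1/3)x_{Nadir}.
Setting x_{Kora} = x_{Nadir} in the reaction function: x_{Kora} = 209/6 − (1/3)x_{Kora}, so x_{Kora} = (209/6) / (4/3) = 26.125.
P_{Kora} = 254 − 3·26.125 − 2·26.125 = 123.375.

123.375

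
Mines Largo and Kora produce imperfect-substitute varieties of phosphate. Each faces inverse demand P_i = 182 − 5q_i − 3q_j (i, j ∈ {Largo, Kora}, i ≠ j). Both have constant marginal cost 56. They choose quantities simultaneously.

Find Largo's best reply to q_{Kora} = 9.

Mine Largo's profit: π = q_{Largo}(182 − 5q_{Largo} − 3q_{Kora}) − 56q_{Largo}.
∂π/∂q_{Largo} = 126 − 10q_{Largo} − 3q_{Kora} = 0 ⇒ q_{Largo} = 12.6 − 0.3q_{Kora}.
At q_{Kora} = 9: q_{Largo} = 12.6 − 0.3·9 = 9.9.

9.9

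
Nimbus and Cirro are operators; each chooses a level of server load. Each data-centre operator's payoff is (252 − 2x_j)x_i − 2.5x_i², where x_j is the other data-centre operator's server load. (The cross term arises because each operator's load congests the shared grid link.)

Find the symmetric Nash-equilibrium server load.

Nimbus's payoff is (252 − 2x_C)x_N − 2.5x_N².
∂π/∂x_N = 252 − 2x_C − 5x_N = 0, so x_N = 50.4 − 0.4x_C.
Setting x_N = x_C in the reaction function: x_N = 50.4 − 0.4x_N, so x_N = 50.4 / 1.4 = 36.

36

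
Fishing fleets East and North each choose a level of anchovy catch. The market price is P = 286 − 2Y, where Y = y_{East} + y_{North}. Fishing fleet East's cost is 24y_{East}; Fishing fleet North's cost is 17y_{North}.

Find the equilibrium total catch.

Fishing fleet East's profit: π = y_{East}(286 − 2(y_{East} + y_{North})) − 24y_{East}.
∂π/∂y_{East} = 262 − 4y_{East} − 2y_{North} = 0, so y_{East} = 65.5 − 0.5y_{North}.
By the same steps for North: y_{North} = 67.25 − 0.5y_{East}.
Plugging y_{North} into East's best response: y_{East} = 65.5 − 0.5(67.25 − 0.5y_{East}) ⇒ 0.75y_{East} = 31.875, so y_{East} = 42.5.
Then y_{North} = 67.25 − 0.5·42.5 = 46.
Total catch: 42.5 + 46 = 88.5.

88.5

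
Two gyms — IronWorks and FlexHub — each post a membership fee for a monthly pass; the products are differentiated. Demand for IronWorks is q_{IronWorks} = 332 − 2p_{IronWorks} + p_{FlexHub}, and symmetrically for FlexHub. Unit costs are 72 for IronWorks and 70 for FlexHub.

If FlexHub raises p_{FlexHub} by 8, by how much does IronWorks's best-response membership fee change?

2

IronWorks's profit: π = (p_{IronWorks} − 72)(332 − 2p_{IronWorks} + p_{FlexHub}).
∂π/∂p_{IronWorks} = 476 − 4p_{IronWorks} + p_{FlexHub} = 0 ⇒ p_{IronWorks} = 119 + 0.25p_{FlexHub}.
The reaction-function slope is 0.25, so an 8-unit rise in p_{FlexHub} moves p_{IronWorks} by 0.25 × 8 = 2. IronWorks's best response rises — the actions are strategic complements.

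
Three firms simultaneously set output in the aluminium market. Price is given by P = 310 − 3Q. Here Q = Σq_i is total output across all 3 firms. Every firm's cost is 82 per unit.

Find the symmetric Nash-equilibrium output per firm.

19

A representative firm's profit is π_i = q_i(310 − 3Q) − 82q_i, with Q = q_i + Σ_{j≠i} q_j.
First-order condition: 228 − 6q_i − 3Σ_{j≠i} q_j = 0.
Imposing symmetry (q_j = q for all j) turns Σ_{j≠i} q_j into 2q, so 228 = 12q and q = 19.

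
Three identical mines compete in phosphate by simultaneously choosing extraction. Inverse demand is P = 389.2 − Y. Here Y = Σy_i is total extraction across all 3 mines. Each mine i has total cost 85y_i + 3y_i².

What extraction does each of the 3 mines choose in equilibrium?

30.42

A representative mine's profit is π_i = y_i(389.2 − Y) − 85y_i − 3y_i², with Y = y_i + Σ_{j≠i} y_j.
First-order condition: 304.2 − 8y_i − Σ_{j≠i} y_j = 0.
In a symmetric equilibrium every mine chooses the same y, so Σ_{j≠i} y_j = 2y. The condition becomes 304.2 − 10y = 0, giving y = 304.2/10 = 30.42.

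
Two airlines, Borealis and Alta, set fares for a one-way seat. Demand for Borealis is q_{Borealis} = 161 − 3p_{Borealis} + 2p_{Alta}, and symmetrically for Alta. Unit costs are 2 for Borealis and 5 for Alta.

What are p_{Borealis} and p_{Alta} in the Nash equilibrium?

Borealis's profit: π = (p_{Borealis} − 2)(161 − 3p_{Borealis} + 2p_{Alta}).
∂π/∂p_{Borealis} = 167 − 6p_{Borealis} + 2p_{Alta} = 0 ⇒ p_{Borealis} = 167/6 + (1/3)p_{Alta}.
Similarly p_{Alta} = 88/3 + (1/3)p_{Borealis}.
Solving the two reaction functions simultaneously: (1 − (1/3)(1/3))p_{Borealis} = 167/6 + (1/3)·(88/3), so (8/9)p_{Borealis} = 677/18 and p_{Borealis} = 42.3125.
Then p_{Alta} = 88/3 + (1/3)·42.3125 = 43.4375.

42.3125, 43.4375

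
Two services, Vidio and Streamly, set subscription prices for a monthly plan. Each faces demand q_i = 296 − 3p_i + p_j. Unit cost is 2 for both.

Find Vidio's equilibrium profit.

Vidio's profit: π = (p_{Vidio} − 2)(296 − 3p_{Vidio} + p_{Streamly}).
∂π/∂p_{Vidio} = 302 − 6p_{Vidio} + p_{Streamly} = 0 ⇒ p_{Vidio} = 151/3 + (1/6)p_{Streamly}.
Setting p_{Vidio} = p_{Streamly} in the reaction function: p_{Vidio} = 151/3 + (1/6)p_{Vidio}, so p_{Vidio} = (151/3) / (5/6) = 60.4.
q_{Vidio} = 296 − 3·60.4 + 60.4 = 175.2.
Profit = (60.4 − 2)·175.2 = 10231.68.

10231.68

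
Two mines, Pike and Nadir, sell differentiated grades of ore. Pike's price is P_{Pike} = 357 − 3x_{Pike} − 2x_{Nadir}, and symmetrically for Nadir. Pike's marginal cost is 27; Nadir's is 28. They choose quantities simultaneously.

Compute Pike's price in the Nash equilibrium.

Mine Pike's profit: π = x_{Pike}(357 − 3x_{Pike} − 2x_{Nadir}) − 27x_{Pike}.
∂π/∂x_{Pike} = 330 − 6x_{Pike} − 2x_{Nadir} = 0 ⇒ x_{Pike} = 55 − (1/3)x_{Nadir}.
Similarly x_{Nadir} = 329/6 − (1/3)x_{Pike}.
Plugging x_{Nadir} into Pike's best response: x_{Pike} = 55 − (1/3)(329/6 − (1/3)x_{Pike}) ⇒ (8/9)x_{Pike} = 661/18, so x_{Pike} = 41.3125.
Then x_{Nadir} = 329/6 − (1/3)·41.3125 = 41.0625.
P_{Pike} = 357 − 3·41.3125 − 2·41.0625 = 150.9375.

150.9375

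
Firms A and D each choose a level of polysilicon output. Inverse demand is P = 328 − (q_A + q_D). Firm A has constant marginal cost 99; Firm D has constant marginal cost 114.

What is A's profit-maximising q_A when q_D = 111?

59

Firm A's profit: π = q_A(328 − (q_A + q_D)) − 99q_A.
∂π/∂q_A = 229 − 2q_A − q_D = 0, so q_A = 114.5 − 0.5q_D.
At q_D = 111: q_A = 114.5 − 0.5·111 = 59.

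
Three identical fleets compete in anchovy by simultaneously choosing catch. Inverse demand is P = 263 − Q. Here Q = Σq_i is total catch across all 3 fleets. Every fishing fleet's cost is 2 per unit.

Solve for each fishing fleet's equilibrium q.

65.25

A representative fishing fleet's profit is π_i = q_i(263 − Q) − 2q_i, with Q = q_i + Σ_{j≠i} q_j.
First-order condition: 261 − 2q_i − Σ_{j≠i} q_j = 0.
With identical fishing fleets, set every q_j = q: then 261 − 2q − 2q = 0, i.e. q = 261/4 = 65.25.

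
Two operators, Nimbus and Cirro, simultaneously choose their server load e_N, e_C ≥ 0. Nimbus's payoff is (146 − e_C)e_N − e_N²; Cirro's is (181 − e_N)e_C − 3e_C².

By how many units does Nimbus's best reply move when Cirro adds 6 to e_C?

-3

Expanding Nimbus's payoff: 146e_N − e_Ce_N − e_N².
∂π/∂e_N = 146 − e_C − 2e_N = 0, so e_N = 73 − 0.5e_C.
The reaction-function slope is −0.5, so a 6-unit rise in e_C moves e_N by −0.5 × 6 = −3. Nimbus's best response falls — the actions are strategic substitutes.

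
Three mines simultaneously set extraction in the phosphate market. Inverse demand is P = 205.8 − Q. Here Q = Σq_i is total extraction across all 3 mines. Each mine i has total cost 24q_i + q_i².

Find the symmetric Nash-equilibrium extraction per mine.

30.3

A representative mine's profit is π_i = q_i(205.8 − Q) − 24q_i − q_i², with Q = q_i + Σ_{j≠i} q_j.
First-order condition: 181.8 − 4q_i − Σ_{j≠i} q_j = 0.
With identical mines, set every q_j = q: then 181.8 − 4q − 2q = 0, i.e. q = 181.8/6 = 30.3.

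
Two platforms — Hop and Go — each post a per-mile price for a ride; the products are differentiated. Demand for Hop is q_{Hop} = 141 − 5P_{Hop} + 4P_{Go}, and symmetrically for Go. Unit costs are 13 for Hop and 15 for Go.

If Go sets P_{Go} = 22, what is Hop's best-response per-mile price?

Hop's profit: π = (P_{Hop} − 13)(141 − 5P_{Hop} + 4P_{Go}).
∂π/∂P_{Hop} = 206 − 10P_{Hop} + 4P_{Go} = 0 ⇒ P_{Hop} = 20.6 + 0.4P_{Go}.
At P_{Go} = 22: P_{Hop} = 20.6 + 0.4·22 = 29.4.

29.4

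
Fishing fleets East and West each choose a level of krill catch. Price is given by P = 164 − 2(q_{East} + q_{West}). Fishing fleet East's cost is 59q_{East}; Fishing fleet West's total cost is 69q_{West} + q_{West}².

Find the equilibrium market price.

Fishing fleet East's profit: π = q_{East}(164 − 2(q_{East} + q_{West})) − 59q_{East}.
∂π/∂q_{East} = 105 − 4q_{East} − 2q_{West} = 0, so q_{East} = 26.25 − 0.5q_{West}.
For West: ∂π/∂q_{West} = 95 − 6q_{West} − 2q_{East} = 0 ⇒ q_{West} = 95/6 − (1/3)q_{East}.
Plugging q_{West} into East's best response: q_{East} = 26.25 − 0.5(95/6 − (1/3)q_{East}) ⇒ (5/6)q_{East} = 55/3, so q_{East} = 22.
Then q_{West} = 95/6 − (1/3)·22 = 8.5.
Equilibrium price: P = 164 − 2·30.5 = 103.

103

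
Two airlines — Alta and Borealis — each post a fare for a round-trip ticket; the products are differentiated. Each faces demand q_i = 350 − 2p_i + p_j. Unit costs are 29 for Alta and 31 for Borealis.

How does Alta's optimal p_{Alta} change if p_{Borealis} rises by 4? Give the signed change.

1

Alta's profit: π = (p_{Alta} − 29)(350 − 2p_{Alta} + p_{Borealis}).
∂π/∂p_{Alta} = 408 − 4p_{Alta} + p_{Borealis} = 0 ⇒ p_{Alta} = 102 + 0.25p_{Borealis}.
The reaction-function slope is 0.25, so a 4-unit rise in p_{Borealis} moves p_{Alta} by 0.25 × 4 = 1. Alta's best response rises — the actions are strategic complements.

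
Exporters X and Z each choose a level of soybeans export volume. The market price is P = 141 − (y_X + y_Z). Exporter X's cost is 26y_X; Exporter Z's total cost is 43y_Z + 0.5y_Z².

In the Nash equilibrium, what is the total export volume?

65.6

Exporter X's profit: π = y_X(141 − (y_X + y_Z)) − 26y_X.
∂π/∂y_X = 115 − 2y_X − y_Z = 0, so y_X = 57.5 − 0.5y_Z.
For Z: ∂π/∂y_Z = 98 − 3y_Z − y_X = 0 ⇒ y_Z = 98/3 − (1/3)y_X.
Plugging y_Z into X's best response: y_X = 57.5 − 0.5(98/3 − (1/3)y_X) ⇒ (5/6)y_X = 247/6, so y_X = 49.4.
Then y_Z = 98/3 − (1/3)·49.4 = 16.2.
Total export volume: 49.4 + 16.2 = 65.6.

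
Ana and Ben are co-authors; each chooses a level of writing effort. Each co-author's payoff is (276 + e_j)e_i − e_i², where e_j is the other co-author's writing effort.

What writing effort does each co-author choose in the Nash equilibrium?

Ana's payoff is (276 + e_B)e_A − e_A².
∂π/∂e_A = 276 + e_B − 2e_A = 0, so e_A = 138 + 0.5e_B.
The game is symmetric, so in equilibrium e_B = e_A: the reaction function gives 0.5e_A = 138, hence e_A = 276.

276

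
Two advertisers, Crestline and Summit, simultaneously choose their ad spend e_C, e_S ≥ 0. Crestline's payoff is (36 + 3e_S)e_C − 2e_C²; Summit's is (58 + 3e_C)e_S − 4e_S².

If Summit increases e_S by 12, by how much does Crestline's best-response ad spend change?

9

Expanding Crestline's payoff: 36e_C + 3e_Se_C − 2e_C².
∂π/∂e_C = 36 + 3e_S − 4e_C = 0, so e_C = 9 + 0.75e_S.
The reaction-function slope is 0.75, so a 12-unit rise in e_S moves e_C by 0.75 × 12 = 9. Crestline's best response rises — the actions are strategic complements.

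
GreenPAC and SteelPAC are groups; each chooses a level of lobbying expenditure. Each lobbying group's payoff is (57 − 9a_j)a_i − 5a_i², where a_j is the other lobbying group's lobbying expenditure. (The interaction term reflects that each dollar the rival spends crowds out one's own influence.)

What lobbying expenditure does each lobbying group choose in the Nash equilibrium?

3

GreenPAC's payoff is (57 − 9a_S)a_G − 5a_G².
∂π/∂a_G = 57 − 9a_S − 10a_G = 0, so a_G = 5.7 − 0.9a_S.
Setting a_G = a_S in the reaction function: a_G = 5.7 − 0.9a_G, so a_G = 5.7 / 1.9 = 3.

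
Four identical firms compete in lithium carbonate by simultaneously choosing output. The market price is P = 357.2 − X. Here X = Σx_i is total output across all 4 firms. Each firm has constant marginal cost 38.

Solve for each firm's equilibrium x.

A representative firm's profit is π_i = x_i(357.2 − X) − 38x_i, with X = x_i + Σ_{j≠i} x_j.
First-order condition: 319.2 − 2x_i − Σ_{j≠i} x_j = 0.
With identical firms, set every x_j = x: then 319.2 − 2x − 3x = 0, i.e. x = 319.2/5 = 63.84.

63.84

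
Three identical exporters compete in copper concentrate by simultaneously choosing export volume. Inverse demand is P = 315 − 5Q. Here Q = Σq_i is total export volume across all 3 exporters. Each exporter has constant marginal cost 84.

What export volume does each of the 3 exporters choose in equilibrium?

11.55

A representative exporter's profit is π_i = q_i(315 − 5Q) − 84q_i, with Q = q_i + Σ_{j≠i} q_j.
First-order condition: 231 − 10q_i − 5Σ_{j≠i} q_j = 0.
With identical exporters, set every q_j = q: then 231 − 10q − 10q = 0, i.e. q = 231/20 = 11.55.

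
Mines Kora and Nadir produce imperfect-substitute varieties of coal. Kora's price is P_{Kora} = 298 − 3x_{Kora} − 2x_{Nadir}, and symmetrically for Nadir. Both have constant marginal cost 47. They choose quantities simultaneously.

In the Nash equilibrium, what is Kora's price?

141.125

Mine Kora's profit: π = x_{Kora}(298 − 3x_{Kora} − 2x_{Nadir}) − 47x_{Kora}.
∂π/∂x_{Kora} = 251 − 6x_{Kora} − 2x_{Nadir} = 0 ⇒ x_{Kora} = 251/6 − (1/3)x_{Nadir}.
The game is symmetric, so in equilibrium x_{Nadir} = x_{Kora}: the reaction function gives (4/3)x_{Kora} = 251/6, hence x_{Kora} = 31.375.
P_{Kora} = 298 − 3·31.375 − 2·31.375 = 141.125.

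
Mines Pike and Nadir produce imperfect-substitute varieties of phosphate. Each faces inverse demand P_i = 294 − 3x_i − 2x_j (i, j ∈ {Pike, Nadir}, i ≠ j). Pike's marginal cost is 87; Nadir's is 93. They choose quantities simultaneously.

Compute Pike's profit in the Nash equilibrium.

2067.1875

Mine Pike's profit: π = x_{Pike}(294 − 3x_{Pike} − 2x_{Nadir}) − 87x_{Pike}.
∂π/∂x_{Pike} = 207 − 6x_{Pike} − 2x_{Nadir} = 0 ⇒ x_{Pike} = 34.5 − (1/3)x_{Nadir}.
Similarly x_{Nadir} = 33.5 − (1/3)x_{Pike}.
Plugging x_{Nadir} into Pike's best response: x_{Pike} = 34.5 − (1/3)(33.5 − (1/3)x_{Pike}) ⇒ (8/9)x_{Pike} = 70/3, so x_{Pike} = 26.25.
Then x_{Nadir} = 33.5 − (1/3)·26.25 = 24.75.
P_{Pike} = 294 − 3·26.25 − 2·24.75 = 165.75.
Profit = (165.75 − 87)·26.25 = 2067.1875.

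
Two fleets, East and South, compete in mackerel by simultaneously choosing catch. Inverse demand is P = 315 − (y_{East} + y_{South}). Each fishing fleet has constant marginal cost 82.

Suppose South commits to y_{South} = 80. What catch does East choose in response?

Fishing fleet East's profit: π = y_{East}(315 − (y_{East} + y_{South})) − 82y_{East}.
∂π/∂y_{East} = 233 − 2y_{East} − y_{South} = 0, so y_{East} = 116.5 − 0.5y_{South}.
At y_{South} = 80: y_{East} = 116.5 − 0.5·80 = 76.5.

76.5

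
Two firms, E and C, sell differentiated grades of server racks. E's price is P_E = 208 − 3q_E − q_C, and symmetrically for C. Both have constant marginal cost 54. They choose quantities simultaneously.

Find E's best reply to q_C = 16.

23

Firm E's profit: π = q_E(208 − 3q_E − q_C) − 54q_E.
∂π/∂q_E = 154 − 6q_E − q_C = 0 ⇒ q_E = 77/3 − (1/6)q_C.
At q_C = 16: q_E = 77/3 − (1/6)·16 = 23.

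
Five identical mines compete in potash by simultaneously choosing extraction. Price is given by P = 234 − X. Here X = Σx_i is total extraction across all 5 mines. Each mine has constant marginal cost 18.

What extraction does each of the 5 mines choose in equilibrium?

36

A representative mine's profit is π_i = x_i(234 − X) − 18x_i, with X = x_i + Σ_{j≠i} x_j.
First-order condition: 216 − 2x_i − Σ_{j≠i} x_j = 0.
With identical mines, set every x_j = x: then 216 − 2x − 4x = 0, i.e. x = 216/6 = 36.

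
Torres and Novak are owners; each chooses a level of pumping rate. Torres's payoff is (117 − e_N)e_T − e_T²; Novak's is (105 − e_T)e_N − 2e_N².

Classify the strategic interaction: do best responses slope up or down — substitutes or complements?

strategic substitutes

Expanding Torres's payoff: 117e_T − e_Ne_T − e_T².
∂π/∂e_T = 117 − e_N − 2e_T = 0, so e_T = 58.5 − 0.5e_N.
The best-response slope de_T/de_N = −0.5 < 0: the reaction function is downward-sloping, so the choices are strategic substitutes.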